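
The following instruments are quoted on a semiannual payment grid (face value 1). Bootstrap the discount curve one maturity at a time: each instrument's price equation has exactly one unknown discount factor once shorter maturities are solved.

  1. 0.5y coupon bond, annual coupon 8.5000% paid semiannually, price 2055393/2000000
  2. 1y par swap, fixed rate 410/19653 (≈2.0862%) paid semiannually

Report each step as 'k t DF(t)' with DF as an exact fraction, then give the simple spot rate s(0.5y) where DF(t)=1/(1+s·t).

1 1/2 4929/5000
2 1 1959/2000
s(0.5y) = (1/(4929/5000) − 1)/(1/2) = 142/4929 ≈ 2.8809%

step 1 [0.5y] bond c/2=17/400: DF=(2055393/2000000 − 17/400·(0))/(1+17/400) = 4929/5000 ≈ 0.985800
step 2 [1y] swap r/2=205/19653: DF=(1 − 205/19653·(0.985800))/(1+205/19653) = 1959/2000 ≈ 0.979500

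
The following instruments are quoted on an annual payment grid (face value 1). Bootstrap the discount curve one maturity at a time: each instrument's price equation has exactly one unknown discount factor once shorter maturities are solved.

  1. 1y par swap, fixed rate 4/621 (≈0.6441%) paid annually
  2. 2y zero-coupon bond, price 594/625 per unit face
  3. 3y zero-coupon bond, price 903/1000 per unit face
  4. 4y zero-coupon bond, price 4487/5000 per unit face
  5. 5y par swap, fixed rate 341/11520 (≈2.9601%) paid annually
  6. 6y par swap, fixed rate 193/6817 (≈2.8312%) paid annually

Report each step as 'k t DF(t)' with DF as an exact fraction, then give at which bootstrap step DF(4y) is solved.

step 1 [1y] swap r/1=4/621: DF=(1 − 4/621·(0))/(1+4/621) = 621/625 ≈ 0.993600
step 2 [2y] zero: DF = P = 594/625 ≈ 0.950400
step 3 [3y] zero: DF = P = 903/1000 ≈ 0.903000
step 4 [4y] zero: DF = P = 4487/5000 ≈ 0.897400
step 5 [5y] swap r/1=341/11520: DF=(1 − 341/11520·(0.993600+0.950400+0.903000+0.897400))/(1+341/11520) = 2159/2500 ≈ 0.863600
step 6 [6y] swap r/1=193/6817: DF=(1 − 193/6817·(0.993600+0.950400+0.903000+0.897400+0.863600))/(1+193/6817) = 1057/1250 ≈ 0.845600

1 1 621/625
2 2 594/625
3 3 903/1000
4 4 4487/5000
5 5 2159/2500
6 6 1057/1250
DF(4y) is solved at step 4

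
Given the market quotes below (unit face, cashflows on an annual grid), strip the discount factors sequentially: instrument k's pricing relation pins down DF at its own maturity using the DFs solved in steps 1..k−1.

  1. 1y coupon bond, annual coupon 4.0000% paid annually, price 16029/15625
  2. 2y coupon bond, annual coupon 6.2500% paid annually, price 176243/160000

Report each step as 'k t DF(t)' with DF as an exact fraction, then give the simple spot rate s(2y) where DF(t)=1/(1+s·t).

step 1 [1y] bond c/1=1/25: DF=(16029/15625 − 1/25·(0))/(1+1/25) = 1233/1250 ≈ 0.986400
step 2 [2y] bond c/1=1/16: DF=(176243/160000 − 1/16·(0.986400))/(1+1/16) = 9787/10000 ≈ 0.978700

1 1 1233/1250
2 2 9787/10000
s(2y) = (1/(9787/10000) − 1)/(2) = 213/19574 ≈ 1.0882%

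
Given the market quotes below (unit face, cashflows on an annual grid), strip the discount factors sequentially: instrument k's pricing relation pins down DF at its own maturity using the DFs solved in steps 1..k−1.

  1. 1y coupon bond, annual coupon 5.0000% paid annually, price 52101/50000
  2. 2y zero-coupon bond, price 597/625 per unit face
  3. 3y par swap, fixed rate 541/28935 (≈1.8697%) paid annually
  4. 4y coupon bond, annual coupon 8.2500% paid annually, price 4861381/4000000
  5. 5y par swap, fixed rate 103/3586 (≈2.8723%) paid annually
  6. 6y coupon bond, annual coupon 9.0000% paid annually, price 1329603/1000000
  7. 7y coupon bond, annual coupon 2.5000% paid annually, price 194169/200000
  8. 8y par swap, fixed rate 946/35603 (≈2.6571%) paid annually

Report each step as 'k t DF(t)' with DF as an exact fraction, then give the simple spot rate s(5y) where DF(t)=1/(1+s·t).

1 1 2481/2500
2 2 597/625
3 3 9459/10000
4 4 4511/5000
5 5 8661/10000
6 6 8349/10000
7 7 8131/10000
8 8 2027/2500
s(5y) = (1/(8661/10000) − 1)/(5) = 1339/43305 ≈ 3.0920%

step 1 [1y] bond c/1=1/20: DF=(52101/50000 − 1/20·(0))/(1+1/20) = 2481/2500 ≈ 0.992400
step 2 [2y] zero: DF = P = 597/625 ≈ 0.955200
step 3 [3y] swap r/1=541/28935: DF=(1 − 541/28935·(0.992400+0.955200))/(1+541/28935) = 9459/10000 ≈ 0.945900
step 4 [4y] bond c/1=33/400: DF=(4861381/4000000 − 33/400·(0.992400+0.955200+0.945900))/(1+33/400) = 4511/5000 ≈ 0.902200
step 5 [5y] swap r/1=103/3586: DF=(1 − 103/3586·(0.992400+0.955200+0.945900+0.902200))/(1+103/3586) = 8661/10000 ≈ 0.866100
step 6 [6y] bond c/1=9/100: DF=(1329603/1000000 − 9/100·(0.992400+0.955200+0.945900+0.902200+0.866100))/(1+9/100) = 8349/10000 ≈ 0.834900
step 7 [7y] bond c/1=1/40: DF=(194169/200000 − 1/40·(0.992400+0.955200+0.945900+0.902200+0.866100+0.834900))/(1+1/40) = 8131/10000 ≈ 0.813100
step 8 [8y] swap r/1=946/35603: DF=(1 − 946/35603·(0.992400+0.955200+0.945900+0.902200+0.866100+0.834900+0.813100))/(1+946/35603) = 2027/2500 ≈ 0.810800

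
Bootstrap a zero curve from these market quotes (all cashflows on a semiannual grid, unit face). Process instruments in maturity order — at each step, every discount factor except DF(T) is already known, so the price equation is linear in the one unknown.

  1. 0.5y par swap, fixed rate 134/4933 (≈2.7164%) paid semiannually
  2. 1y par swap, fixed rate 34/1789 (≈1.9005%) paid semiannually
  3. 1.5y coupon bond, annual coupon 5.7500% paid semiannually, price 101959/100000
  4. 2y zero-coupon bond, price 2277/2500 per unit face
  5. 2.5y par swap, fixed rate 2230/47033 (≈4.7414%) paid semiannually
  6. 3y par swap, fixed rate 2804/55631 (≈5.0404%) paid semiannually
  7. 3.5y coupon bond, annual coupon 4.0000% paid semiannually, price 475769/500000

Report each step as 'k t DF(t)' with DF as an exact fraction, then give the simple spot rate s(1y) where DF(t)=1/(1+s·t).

1 1/2 4933/5000
2 1 9813/10000
3 3/2 9361/10000
4 2 2277/2500
5 5/2 1777/2000
6 3 4299/5000
7 7/2 4119/5000
s(1y) = (1/(9813/10000) − 1)/(1) = 187/9813 ≈ 1.9056%

step 1 [0.5y] swap r/2=67/4933: DF=(1 − 67/4933·(0))/(1+67/4933) = 4933/5000 ≈ 0.986600
step 2 [1y] swap r/2=17/1789: DF=(1 − 17/1789·(0.986600))/(1+17/1789) = 9813/10000 ≈ 0.981300
step 3 [1.5y] bond c/2=23/800: DF=(101959/100000 − 23/800·(0.986600+0.981300))/(1+23/800) = 9361/10000 ≈ 0.936100
step 4 [2y] zero: DF = P = 2277/2500 ≈ 0.910800
step 5 [2.5y] swap r/2=1115/47033: DF=(1 − 1115/47033·(0.986600+0.981300+0.936100+0.910800))/(1+1115/47033) = 1777/2000 ≈ 0.888500
step 6 [3y] swap r/2=1402/55631: DF=(1 − 1402/55631·(0.986600+0.981300+0.936100+0.910800+0.888500))/(1+1402/55631) = 4299/5000 ≈ 0.859800
step 7 [3.5y] bond c/2=1/50: DF=(475769/500000 − 1/50·(0.986600+0.981300+0.936100+0.910800+0.888500+0.859800))/(1+1/50) = 4119/5000 ≈ 0.823800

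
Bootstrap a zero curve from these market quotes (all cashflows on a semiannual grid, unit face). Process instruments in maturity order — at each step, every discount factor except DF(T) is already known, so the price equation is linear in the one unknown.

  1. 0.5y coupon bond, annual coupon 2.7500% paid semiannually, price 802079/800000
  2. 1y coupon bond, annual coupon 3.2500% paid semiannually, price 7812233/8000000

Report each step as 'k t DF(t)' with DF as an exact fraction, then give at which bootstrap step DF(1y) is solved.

1 1/2 989/1000
2 1 9451/10000
DF(1y) is solved at step 2

step 1 [0.5y] bond c/2=11/800: DF=(802079/800000 − 11/800·(0))/(1+11/800) = 989/1000 ≈ 0.989000
step 2 [1y] bond c/2=13/800: DF=(7812233/8000000 − 13/800·(0.989000))/(1+13/800) = 9451/10000 ≈ 0.945100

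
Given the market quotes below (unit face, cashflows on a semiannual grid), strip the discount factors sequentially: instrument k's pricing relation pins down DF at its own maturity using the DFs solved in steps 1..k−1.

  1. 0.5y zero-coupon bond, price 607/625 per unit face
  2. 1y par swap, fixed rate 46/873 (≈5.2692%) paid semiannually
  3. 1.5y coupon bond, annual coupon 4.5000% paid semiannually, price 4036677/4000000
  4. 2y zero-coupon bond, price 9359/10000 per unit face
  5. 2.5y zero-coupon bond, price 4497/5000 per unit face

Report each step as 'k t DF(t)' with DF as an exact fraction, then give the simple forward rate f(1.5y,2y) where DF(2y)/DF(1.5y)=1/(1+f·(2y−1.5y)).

1 1/2 607/625
2 1 4747/5000
3 3/2 9447/10000
4 2 9359/10000
5 5/2 4497/5000
f(1.5y,2y) = ((9447/10000)/(9359/10000) − 1)/(1/2) = 176/9359 ≈ 1.8805%

step 1 [0.5y] zero: DF = P = 607/625 ≈ 0.971200
step 2 [1y] swap r/2=23/873: DF=(1 − 23/873·(0.971200))/(1+23/873) = 4747/5000 ≈ 0.949400
step 3 [1.5y] bond c/2=9/400: DF=(4036677/4000000 − 9/400·(0.971200+0.949400))/(1+9/400) = 9447/10000 ≈ 0.944700
step 4 [2y] zero: DF = P = 9359/10000 ≈ 0.935900
step 5 [2.5y] zero: DF = P = 4497/5000 ≈ 0.899400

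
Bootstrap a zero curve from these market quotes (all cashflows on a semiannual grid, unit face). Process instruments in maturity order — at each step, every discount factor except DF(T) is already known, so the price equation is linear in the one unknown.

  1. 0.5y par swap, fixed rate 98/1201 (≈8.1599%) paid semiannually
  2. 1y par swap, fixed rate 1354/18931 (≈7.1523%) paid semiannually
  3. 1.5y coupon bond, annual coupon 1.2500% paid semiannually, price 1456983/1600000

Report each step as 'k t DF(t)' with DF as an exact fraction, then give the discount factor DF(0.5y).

1 1/2 1201/1250
2 1 9323/10000
3 3/2 2233/2500
DF(0.5y) = 1201/1250 ≈ 0.960800

step 1 [0.5y] swap r/2=49/1201: DF=(1 − 49/1201·(0))/(1+49/1201) = 1201/1250 ≈ 0.960800
step 2 [1y] swap r/2=677/18931: DF=(1 − 677/18931·(0.960800))/(1+677/18931) = 9323/10000 ≈ 0.932300
step 3 [1.5y] bond c/2=1/160: DF=(1456983/1600000 − 1/160·(0.960800+0.932300))/(1+1/160) = 2233/2500 ≈ 0.893200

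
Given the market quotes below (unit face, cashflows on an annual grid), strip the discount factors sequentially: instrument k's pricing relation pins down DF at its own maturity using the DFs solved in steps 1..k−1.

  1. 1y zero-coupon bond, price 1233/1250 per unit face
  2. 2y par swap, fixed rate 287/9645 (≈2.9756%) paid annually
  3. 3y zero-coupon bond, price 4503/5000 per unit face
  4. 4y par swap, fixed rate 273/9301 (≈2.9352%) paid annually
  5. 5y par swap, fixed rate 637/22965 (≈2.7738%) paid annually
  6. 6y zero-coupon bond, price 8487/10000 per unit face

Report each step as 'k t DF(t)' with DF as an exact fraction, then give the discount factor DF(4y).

1 1 1233/1250
2 2 4713/5000
3 3 4503/5000
4 4 2227/2500
5 5 4363/5000
6 6 8487/10000
DF(4y) = 2227/2500 ≈ 0.890800

step 1 [1y] zero: DF = P = 1233/1250 ≈ 0.986400
step 2 [2y] swap r/1=287/9645: DF=(1 − 287/9645·(0.986400))/(1+287/9645) = 4713/5000 ≈ 0.942600
step 3 [3y] zero: DF = P = 4503/5000 ≈ 0.900600
step 4 [4y] swap r/1=273/9301: DF=(1 − 273/9301·(0.986400+0.942600+0.900600))/(1+273/9301) = 2227/2500 ≈ 0.890800
step 5 [5y] swap r/1=637/22965: DF=(1 − 637/22965·(0.986400+0.942600+0.900600+0.890800))/(1+637/22965) = 4363/5000 ≈ 0.872600
step 6 [6y] zero: DF = P = 8487/10000 ≈ 0.848700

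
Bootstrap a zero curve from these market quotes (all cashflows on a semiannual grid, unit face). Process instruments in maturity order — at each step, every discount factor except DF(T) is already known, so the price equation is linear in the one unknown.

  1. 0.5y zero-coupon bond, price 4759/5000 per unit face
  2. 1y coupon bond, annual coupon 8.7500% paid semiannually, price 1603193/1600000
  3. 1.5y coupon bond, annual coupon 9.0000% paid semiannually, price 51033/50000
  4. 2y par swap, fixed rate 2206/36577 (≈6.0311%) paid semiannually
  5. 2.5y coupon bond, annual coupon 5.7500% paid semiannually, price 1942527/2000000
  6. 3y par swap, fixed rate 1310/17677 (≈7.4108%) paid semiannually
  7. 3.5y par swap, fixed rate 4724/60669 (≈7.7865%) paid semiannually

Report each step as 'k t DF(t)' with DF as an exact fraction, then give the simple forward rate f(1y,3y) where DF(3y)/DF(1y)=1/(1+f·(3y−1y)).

step 1 [0.5y] zero: DF = P = 4759/5000 ≈ 0.951800
step 2 [1y] bond c/2=7/160: DF=(1603193/1600000 − 7/160·(0.951800))/(1+7/160) = 9201/10000 ≈ 0.920100
step 3 [1.5y] bond c/2=9/200: DF=(51033/50000 − 9/200·(0.951800+0.920100))/(1+9/200) = 8961/10000 ≈ 0.896100
step 4 [2y] swap r/2=1103/36577: DF=(1 − 1103/36577·(0.951800+0.920100+0.896100))/(1+1103/36577) = 8897/10000 ≈ 0.889700
step 5 [2.5y] bond c/2=23/800: DF=(1942527/2000000 − 23/800·(0.951800+0.920100+0.896100+0.889700))/(1+23/800) = 8419/10000 ≈ 0.841900
step 6 [3y] swap r/2=655/17677: DF=(1 − 655/17677·(0.951800+0.920100+0.896100+0.889700+0.841900))/(1+655/17677) = 1607/2000 ≈ 0.803500
step 7 [3.5y] swap r/2=2362/60669: DF=(1 − 2362/60669·(0.951800+0.920100+0.896100+0.889700+0.841900+0.803500))/(1+2362/60669) = 3819/5000 ≈ 0.763800

1 1/2 4759/5000
2 1 9201/10000
3 3/2 8961/10000
4 2 8897/10000
5 5/2 8419/10000
6 3 1607/2000
7 7/2 3819/5000
f(1y,3y) = ((9201/10000)/(1607/2000) − 1)/(2) = 583/8035 ≈ 7.2558%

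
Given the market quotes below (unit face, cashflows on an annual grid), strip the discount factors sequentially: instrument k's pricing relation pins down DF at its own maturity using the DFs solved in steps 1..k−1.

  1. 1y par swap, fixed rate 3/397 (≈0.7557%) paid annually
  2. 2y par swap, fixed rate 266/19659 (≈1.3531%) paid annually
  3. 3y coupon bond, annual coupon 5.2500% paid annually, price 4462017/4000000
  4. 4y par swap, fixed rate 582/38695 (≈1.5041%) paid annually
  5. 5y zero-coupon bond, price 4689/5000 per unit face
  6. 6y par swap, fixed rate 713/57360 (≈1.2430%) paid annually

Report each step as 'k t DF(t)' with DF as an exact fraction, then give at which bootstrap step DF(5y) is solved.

1 1 397/400
2 2 4867/5000
3 3 4809/5000
4 4 4709/5000
5 5 4689/5000
6 6 9287/10000
DF(5y) is solved at step 5

step 1 [1y] swap r/1=3/397: DF=(1 − 3/397·(0))/(1+3/397) = 397/400 ≈ 0.992500
step 2 [2y] swap r/1=266/19659: DF=(1 − 266/19659·(0.992500))/(1+266/19659) = 4867/5000 ≈ 0.973400
step 3 [3y] bond c/1=21/400: DF=(4462017/4000000 − 21/400·(0.992500+0.973400))/(1+21/400) = 4809/5000 ≈ 0.961800
step 4 [4y] swap r/1=582/38695: DF=(1 − 582/38695·(0.992500+0.973400+0.961800))/(1+582/38695) = 4709/5000 ≈ 0.941800
step 5 [5y] zero: DF = P = 4689/5000 ≈ 0.937800
step 6 [6y] swap r/1=713/57360: DF=(1 − 713/57360·(0.992500+0.973400+0.961800+0.941800+0.937800))/(1+713/57360) = 9287/10000 ≈ 0.928700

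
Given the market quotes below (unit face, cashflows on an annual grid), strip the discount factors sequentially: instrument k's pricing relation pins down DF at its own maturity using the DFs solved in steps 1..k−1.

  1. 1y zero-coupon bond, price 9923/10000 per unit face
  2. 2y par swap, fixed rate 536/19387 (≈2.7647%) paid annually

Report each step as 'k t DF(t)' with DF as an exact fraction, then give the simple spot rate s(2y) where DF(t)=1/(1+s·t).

1 1 9923/10000
2 2 1183/1250
s(2y) = (1/(1183/1250) − 1)/(2) = 67/2366 ≈ 2.8318%

step 1 [1y] zero: DF = P = 9923/10000 ≈ 0.992300
step 2 [2y] swap r/1=536/19387: DF=(1 − 536/19387·(0.992300))/(1+536/19387) = 1183/1250 ≈ 0.946400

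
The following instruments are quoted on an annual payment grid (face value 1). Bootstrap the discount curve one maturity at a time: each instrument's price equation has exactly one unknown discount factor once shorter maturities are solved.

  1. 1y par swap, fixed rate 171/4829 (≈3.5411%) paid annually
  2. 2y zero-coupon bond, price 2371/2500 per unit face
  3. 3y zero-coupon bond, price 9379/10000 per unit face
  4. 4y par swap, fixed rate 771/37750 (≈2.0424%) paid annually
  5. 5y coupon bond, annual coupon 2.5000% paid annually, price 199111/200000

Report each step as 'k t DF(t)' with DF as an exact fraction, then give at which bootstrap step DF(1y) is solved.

step 1 [1y] swap r/1=171/4829: DF=(1 − 171/4829·(0))/(1+171/4829) = 4829/5000 ≈ 0.965800
step 2 [2y] zero: DF = P = 2371/2500 ≈ 0.948400
step 3 [3y] zero: DF = P = 9379/10000 ≈ 0.937900
step 4 [4y] swap r/1=771/37750: DF=(1 − 771/37750·(0.965800+0.948400+0.937900))/(1+771/37750) = 9229/10000 ≈ 0.922900
step 5 [5y] bond c/1=1/40: DF=(199111/200000 − 1/40·(0.965800+0.948400+0.937900+0.922900))/(1+1/40) = 1099/1250 ≈ 0.879200

1 1 4829/5000
2 2 2371/2500
3 3 9379/10000
4 4 9229/10000
5 5 1099/1250
DF(1y) is solved at step 1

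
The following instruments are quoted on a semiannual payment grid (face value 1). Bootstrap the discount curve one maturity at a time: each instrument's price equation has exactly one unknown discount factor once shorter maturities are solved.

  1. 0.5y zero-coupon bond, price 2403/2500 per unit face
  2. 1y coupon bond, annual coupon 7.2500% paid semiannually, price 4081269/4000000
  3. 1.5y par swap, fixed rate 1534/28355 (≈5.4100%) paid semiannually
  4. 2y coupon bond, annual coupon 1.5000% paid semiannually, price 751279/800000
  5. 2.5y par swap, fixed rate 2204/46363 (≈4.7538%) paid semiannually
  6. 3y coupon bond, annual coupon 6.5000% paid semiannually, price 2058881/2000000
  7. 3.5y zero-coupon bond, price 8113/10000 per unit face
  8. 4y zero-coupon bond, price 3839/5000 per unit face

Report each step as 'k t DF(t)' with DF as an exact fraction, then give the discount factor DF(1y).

1 1/2 2403/2500
2 1 951/1000
3 3/2 9233/10000
4 2 911/1000
5 5/2 4449/5000
6 3 8511/10000
7 7/2 8113/10000
8 4 3839/5000
DF(1y) = 951/1000 ≈ 0.951000

step 1 [0.5y] zero: DF = P = 2403/2500 ≈ 0.961200
step 2 [1y] bond c/2=29/800: DF=(4081269/4000000 − 29/800·(0.961200))/(1+29/800) = 951/1000 ≈ 0.951000
step 3 [1.5y] swap r/2=767/28355: DF=(1 − 767/28355·(0.961200+0.951000))/(1+767/28355) = 9233/10000 ≈ 0.923300
step 4 [2y] bond c/2=3/400: DF=(751279/800000 − 3/400·(0.961200+0.951000+0.923300))/(1+3/400) = 911/1000 ≈ 0.911000
step 5 [2.5y] swap r/2=1102/46363: DF=(1 − 1102/46363·(0.961200+0.951000+0.923300+0.911000))/(1+1102/46363) = 4449/5000 ≈ 0.889800
step 6 [3y] bond c/2=13/400: DF=(2058881/2000000 − 13/400·(0.961200+0.951000+0.923300+0.911000+0.889800))/(1+13/400) = 8511/10000 ≈ 0.851100
step 7 [3.5y] zero: DF = P = 8113/10000 ≈ 0.811300
step 8 [4y] zero: DF = P = 3839/5000 ≈ 0.767800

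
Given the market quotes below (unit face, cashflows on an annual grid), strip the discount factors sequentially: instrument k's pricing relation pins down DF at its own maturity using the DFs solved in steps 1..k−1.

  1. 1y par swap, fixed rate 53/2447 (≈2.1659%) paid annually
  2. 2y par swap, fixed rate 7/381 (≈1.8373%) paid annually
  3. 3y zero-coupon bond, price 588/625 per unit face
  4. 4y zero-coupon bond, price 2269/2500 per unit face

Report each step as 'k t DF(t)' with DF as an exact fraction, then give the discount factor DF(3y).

step 1 [1y] swap r/1=53/2447: DF=(1 − 53/2447·(0))/(1+53/2447) = 2447/2500 ≈ 0.978800
step 2 [2y] swap r/1=7/381: DF=(1 − 7/381·(0.978800))/(1+7/381) = 9643/10000 ≈ 0.964300
step 3 [3y] zero: DF = P = 588/625 ≈ 0.940800
step 4 [4y] zero: DF = P = 2269/2500 ≈ 0.907600

1 1 2447/2500
2 2 9643/10000
3 3 588/625
4 4 2269/2500
DF(3y) = 588/625 ≈ 0.940800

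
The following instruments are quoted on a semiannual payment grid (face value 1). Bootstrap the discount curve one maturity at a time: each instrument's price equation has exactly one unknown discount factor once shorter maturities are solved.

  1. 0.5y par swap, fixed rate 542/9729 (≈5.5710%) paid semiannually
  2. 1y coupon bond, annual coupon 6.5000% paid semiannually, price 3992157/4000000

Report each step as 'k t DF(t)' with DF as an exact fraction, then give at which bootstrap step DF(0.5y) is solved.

1 1/2 9729/10000
2 1 117/125
DF(0.5y) is solved at step 1

step 1 [0.5y] swap r/2=271/9729: DF=(1 − 271/9729·(0))/(1+271/9729) = 9729/10000 ≈ 0.972900
step 2 [1y] bond c/2=13/400: DF=(3992157/4000000 − 13/400·(0.972900))/(1+13/400) = 117/125 ≈ 0.936000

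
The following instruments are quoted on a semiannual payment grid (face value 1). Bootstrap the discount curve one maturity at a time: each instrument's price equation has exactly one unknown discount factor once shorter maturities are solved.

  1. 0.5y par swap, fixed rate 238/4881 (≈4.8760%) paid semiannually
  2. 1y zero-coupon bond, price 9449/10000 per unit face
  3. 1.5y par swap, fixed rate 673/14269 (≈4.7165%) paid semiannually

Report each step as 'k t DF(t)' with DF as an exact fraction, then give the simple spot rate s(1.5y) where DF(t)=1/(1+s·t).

1 1/2 4881/5000
2 1 9449/10000
3 3/2 9327/10000
s(1.5y) = (1/(9327/10000) − 1)/(3/2) = 1346/27981 ≈ 4.8104%

step 1 [0.5y] swap r/2=119/4881: DF=(1 − 119/4881·(0))/(1+119/4881) = 4881/5000 ≈ 0.976200
step 2 [1y] zero: DF = P = 9449/10000 ≈ 0.944900
step 3 [1.5y] swap r/2=673/28538: DF=(1 − 673/28538·(0.976200+0.944900))/(1+673/28538) = 9327/10000 ≈ 0.932700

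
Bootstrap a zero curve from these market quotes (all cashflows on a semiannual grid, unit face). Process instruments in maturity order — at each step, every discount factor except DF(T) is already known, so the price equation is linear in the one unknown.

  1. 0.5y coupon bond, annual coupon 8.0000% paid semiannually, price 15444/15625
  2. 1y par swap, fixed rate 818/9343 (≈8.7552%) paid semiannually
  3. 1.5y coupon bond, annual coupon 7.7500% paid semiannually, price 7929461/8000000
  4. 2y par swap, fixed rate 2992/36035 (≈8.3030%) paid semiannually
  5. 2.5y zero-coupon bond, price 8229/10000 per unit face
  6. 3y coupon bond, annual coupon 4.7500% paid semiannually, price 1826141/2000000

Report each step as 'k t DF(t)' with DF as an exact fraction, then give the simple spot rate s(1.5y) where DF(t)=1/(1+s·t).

1 1/2 594/625
2 1 4591/5000
3 3/2 1769/2000
4 2 1063/1250
5 5/2 8229/10000
6 3 1973/2500
s(1.5y) = (1/(1769/2000) − 1)/(3/2) = 154/1769 ≈ 8.7055%

step 1 [0.5y] bond c/2=1/25: DF=(15444/15625 − 1/25·(0))/(1+1/25) = 594/625 ≈ 0.950400
step 2 [1y] swap r/2=409/9343: DF=(1 − 409/9343·(0.950400))/(1+409/9343) = 4591/5000 ≈ 0.918200
step 3 [1.5y] bond c/2=31/800: DF=(7929461/8000000 − 31/800·(0.950400+0.918200))/(1+31/800) = 1769/2000 ≈ 0.884500
step 4 [2y] swap r/2=1496/36035: DF=(1 − 1496/36035·(0.950400+0.918200+0.884500))/(1+1496/36035) = 1063/1250 ≈ 0.850400
step 5 [2.5y] zero: DF = P = 8229/10000 ≈ 0.822900
step 6 [3y] bond c/2=19/800: DF=(1826141/2000000 − 19/800·(0.950400+0.918200+0.884500+0.850400+0.822900))/(1+19/800) = 1973/2500 ≈ 0.789200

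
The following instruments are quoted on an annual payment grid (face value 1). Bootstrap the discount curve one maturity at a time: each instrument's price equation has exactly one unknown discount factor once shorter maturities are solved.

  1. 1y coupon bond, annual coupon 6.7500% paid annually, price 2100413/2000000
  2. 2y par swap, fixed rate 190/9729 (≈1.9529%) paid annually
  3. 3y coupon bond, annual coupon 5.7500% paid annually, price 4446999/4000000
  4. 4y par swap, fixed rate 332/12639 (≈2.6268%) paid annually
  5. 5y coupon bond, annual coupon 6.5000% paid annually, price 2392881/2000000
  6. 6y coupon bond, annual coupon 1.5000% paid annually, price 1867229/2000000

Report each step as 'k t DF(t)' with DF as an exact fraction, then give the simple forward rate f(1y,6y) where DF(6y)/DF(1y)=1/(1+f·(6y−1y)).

1 1 4919/5000
2 2 481/500
3 3 1891/2000
4 4 2251/2500
5 5 223/250
6 6 4253/5000
f(1y,6y) = ((4919/5000)/(4253/5000) − 1)/(5) = 666/21265 ≈ 3.1319%

step 1 [1y] bond c/1=27/400: DF=(2100413/2000000 − 27/400·(0))/(1+27/400) = 4919/5000 ≈ 0.983800
step 2 [2y] swap r/1=190/9729: DF=(1 − 190/9729·(0.983800))/(1+190/9729) = 481/500 ≈ 0.962000
step 3 [3y] bond c/1=23/400: DF=(4446999/4000000 − 23/400·(0.983800+0.962000))/(1+23/400) = 1891/2000 ≈ 0.945500
step 4 [4y] swap r/1=332/12639: DF=(1 − 332/12639·(0.983800+0.962000+0.945500))/(1+332/12639) = 2251/2500 ≈ 0.900400
step 5 [5y] bond c/1=13/200: DF=(2392881/2000000 − 13/200·(0.983800+0.962000+0.945500+0.900400))/(1+13/200) = 223/250 ≈ 0.892000
step 6 [6y] bond c/1=3/200: DF=(1867229/2000000 − 3/200·(0.983800+0.962000+0.945500+0.900400+0.892000))/(1+3/200) = 4253/5000 ≈ 0.850600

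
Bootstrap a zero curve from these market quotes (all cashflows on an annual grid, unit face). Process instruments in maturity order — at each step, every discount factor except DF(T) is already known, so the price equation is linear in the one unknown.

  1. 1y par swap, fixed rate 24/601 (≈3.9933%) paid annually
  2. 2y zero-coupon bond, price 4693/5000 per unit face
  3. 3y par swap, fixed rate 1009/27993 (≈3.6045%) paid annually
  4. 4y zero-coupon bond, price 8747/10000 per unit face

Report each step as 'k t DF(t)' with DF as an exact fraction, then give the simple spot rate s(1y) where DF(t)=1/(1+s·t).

step 1 [1y] swap r/1=24/601: DF=(1 − 24/601·(0))/(1+24/601) = 601/625 ≈ 0.961600
step 2 [2y] zero: DF = P = 4693/5000 ≈ 0.938600
step 3 [3y] swap r/1=1009/27993: DF=(1 − 1009/27993·(0.961600+0.938600))/(1+1009/27993) = 8991/10000 ≈ 0.899100
step 4 [4y] zero: DF = P = 8747/10000 ≈ 0.874700

1 1 601/625
2 2 4693/5000
3 3 8991/10000
4 4 8747/10000
s(1y) = (1/(601/625) − 1)/(1) = 24/601 ≈ 3.9933%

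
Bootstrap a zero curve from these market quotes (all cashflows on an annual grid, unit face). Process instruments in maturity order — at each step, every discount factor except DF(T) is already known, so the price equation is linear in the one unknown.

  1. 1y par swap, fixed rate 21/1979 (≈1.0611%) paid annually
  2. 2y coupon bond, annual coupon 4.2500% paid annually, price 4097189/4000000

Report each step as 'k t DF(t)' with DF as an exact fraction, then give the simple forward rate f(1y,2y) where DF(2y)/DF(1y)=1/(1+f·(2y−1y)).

step 1 [1y] swap r/1=21/1979: DF=(1 − 21/1979·(0))/(1+21/1979) = 1979/2000 ≈ 0.989500
step 2 [2y] bond c/1=17/400: DF=(4097189/4000000 − 17/400·(0.989500))/(1+17/400) = 4711/5000 ≈ 0.942200

1 1 1979/2000
2 2 4711/5000
f(1y,2y) = ((1979/2000)/(4711/5000) − 1)/(1) = 473/9422 ≈ 5.0202%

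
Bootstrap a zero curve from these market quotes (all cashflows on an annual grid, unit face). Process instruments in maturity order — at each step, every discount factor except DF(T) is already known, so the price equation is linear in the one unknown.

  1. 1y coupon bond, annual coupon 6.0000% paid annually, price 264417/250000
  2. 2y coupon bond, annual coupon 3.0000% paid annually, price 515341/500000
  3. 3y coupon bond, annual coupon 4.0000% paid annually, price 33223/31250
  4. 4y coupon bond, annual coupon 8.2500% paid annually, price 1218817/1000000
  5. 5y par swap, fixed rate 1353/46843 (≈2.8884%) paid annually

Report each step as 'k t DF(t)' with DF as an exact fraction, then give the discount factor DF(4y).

step 1 [1y] bond c/1=3/50: DF=(264417/250000 − 3/50·(0))/(1+3/50) = 4989/5000 ≈ 0.997800
step 2 [2y] bond c/1=3/100: DF=(515341/500000 − 3/100·(0.997800))/(1+3/100) = 2429/2500 ≈ 0.971600
step 3 [3y] bond c/1=1/25: DF=(33223/31250 − 1/25·(0.997800+0.971600))/(1+1/25) = 1893/2000 ≈ 0.946500
step 4 [4y] bond c/1=33/400: DF=(1218817/1000000 − 33/400·(0.997800+0.971600+0.946500))/(1+33/400) = 9037/10000 ≈ 0.903700
step 5 [5y] swap r/1=1353/46843: DF=(1 − 1353/46843·(0.997800+0.971600+0.946500+0.903700))/(1+1353/46843) = 8647/10000 ≈ 0.864700

1 1 4989/5000
2 2 2429/2500
3 3 1893/2000
4 4 9037/10000
5 5 8647/10000
DF(4y) = 9037/10000 ≈ 0.903700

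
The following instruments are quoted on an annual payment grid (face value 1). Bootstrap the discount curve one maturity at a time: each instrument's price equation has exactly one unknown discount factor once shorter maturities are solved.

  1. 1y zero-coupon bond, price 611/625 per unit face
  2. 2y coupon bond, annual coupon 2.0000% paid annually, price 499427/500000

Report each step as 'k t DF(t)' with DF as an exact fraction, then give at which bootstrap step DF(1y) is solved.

1 1 611/625
2 2 9601/10000
DF(1y) is solved at step 1

step 1 [1y] zero: DF = P = 611/625 ≈ 0.977600
step 2 [2y] bond c/1=1/50: DF=(499427/500000 − 1/50·(0.977600))/(1+1/50) = 9601/10000 ≈ 0.960100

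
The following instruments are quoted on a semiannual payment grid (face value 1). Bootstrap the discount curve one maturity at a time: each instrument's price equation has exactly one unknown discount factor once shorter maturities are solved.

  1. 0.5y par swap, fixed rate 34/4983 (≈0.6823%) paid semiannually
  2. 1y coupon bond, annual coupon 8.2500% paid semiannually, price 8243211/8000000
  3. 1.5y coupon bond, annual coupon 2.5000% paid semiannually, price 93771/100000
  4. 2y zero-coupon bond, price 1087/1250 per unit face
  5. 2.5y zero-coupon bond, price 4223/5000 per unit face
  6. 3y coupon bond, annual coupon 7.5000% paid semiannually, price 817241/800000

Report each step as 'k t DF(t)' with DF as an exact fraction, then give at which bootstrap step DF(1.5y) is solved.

1 1/2 4983/5000
2 1 9501/10000
3 3/2 9021/10000
4 2 1087/1250
5 5/2 4223/5000
6 3 8197/10000
DF(1.5y) is solved at step 3

step 1 [0.5y] swap r/2=17/4983: DF=(1 − 17/4983·(0))/(1+17/4983) = 4983/5000 ≈ 0.996600
step 2 [1y] bond c/2=33/800: DF=(8243211/8000000 − 33/800·(0.996600))/(1+33/800) = 9501/10000 ≈ 0.950100
step 3 [1.5y] bond c/2=1/80: DF=(93771/100000 − 1/80·(0.996600+0.950100))/(1+1/80) = 9021/10000 ≈ 0.902100
step 4 [2y] zero: DF = P = 1087/1250 ≈ 0.869600
step 5 [2.5y] zero: DF = P = 4223/5000 ≈ 0.844600
step 6 [3y] bond c/2=3/80: DF=(817241/800000 − 3/80·(0.996600+0.950100+0.902100+0.869600+0.844600))/(1+3/80) = 8197/10000 ≈ 0.819700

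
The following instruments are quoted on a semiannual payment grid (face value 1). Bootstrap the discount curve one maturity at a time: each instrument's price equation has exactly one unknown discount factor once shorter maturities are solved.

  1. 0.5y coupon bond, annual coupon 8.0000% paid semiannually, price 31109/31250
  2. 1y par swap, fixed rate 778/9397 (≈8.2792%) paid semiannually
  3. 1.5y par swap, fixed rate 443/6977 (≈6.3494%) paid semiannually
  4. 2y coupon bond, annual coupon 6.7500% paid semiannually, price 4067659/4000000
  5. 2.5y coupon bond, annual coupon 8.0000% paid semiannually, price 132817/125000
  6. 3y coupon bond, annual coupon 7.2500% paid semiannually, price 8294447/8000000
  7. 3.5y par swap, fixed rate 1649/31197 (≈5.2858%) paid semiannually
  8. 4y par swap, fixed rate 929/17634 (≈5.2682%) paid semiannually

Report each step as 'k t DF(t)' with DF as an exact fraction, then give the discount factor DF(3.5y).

1 1/2 2393/2500
2 1 4611/5000
3 3/2 4557/5000
4 2 4463/5000
5 5/2 22/25
6 3 8409/10000
7 7/2 8351/10000
8 4 4071/5000
DF(3.5y) = 8351/10000 ≈ 0.835100

step 1 [0.5y] bond c/2=1/25: DF=(31109/31250 − 1/25·(0))/(1+1/25) = 2393/2500 ≈ 0.957200
step 2 [1y] swap r/2=389/9397: DF=(1 − 389/9397·(0.957200))/(1+389/9397) = 4611/5000 ≈ 0.922200
step 3 [1.5y] swap r/2=443/13954: DF=(1 − 443/13954·(0.957200+0.922200))/(1+443/13954) = 4557/5000 ≈ 0.911400
step 4 [2y] bond c/2=27/800: DF=(4067659/4000000 − 27/800·(0.957200+0.922200+0.911400))/(1+27/800) = 4463/5000 ≈ 0.892600
step 5 [2.5y] bond c/2=1/25: DF=(132817/125000 − 1/25·(0.957200+0.922200+0.911400+0.892600))/(1+1/25) = 22/25 ≈ 0.880000
step 6 [3y] bond c/2=29/800: DF=(8294447/8000000 − 29/800·(0.957200+0.922200+0.911400+0.892600+0.880000))/(1+29/800) = 8409/10000 ≈ 0.840900
step 7 [3.5y] swap r/2=1649/62394: DF=(1 − 1649/62394·(0.957200+0.922200+0.911400+0.892600+0.880000+0.840900))/(1+1649/62394) = 8351/10000 ≈ 0.835100
step 8 [4y] swap r/2=929/35268: DF=(1 − 929/35268·(0.957200+0.922200+0.911400+0.892600+0.880000+0.840900+0.835100))/(1+929/35268) = 4071/5000 ≈ 0.814200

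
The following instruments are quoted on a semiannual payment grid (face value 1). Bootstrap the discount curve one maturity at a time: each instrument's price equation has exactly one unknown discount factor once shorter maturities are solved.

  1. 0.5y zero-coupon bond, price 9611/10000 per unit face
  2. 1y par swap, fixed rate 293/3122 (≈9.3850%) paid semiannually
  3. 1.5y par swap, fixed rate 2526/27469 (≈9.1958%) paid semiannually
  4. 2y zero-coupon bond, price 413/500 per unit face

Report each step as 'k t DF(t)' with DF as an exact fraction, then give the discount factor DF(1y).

1 1/2 9611/10000
2 1 9121/10000
3 3/2 8737/10000
4 2 413/500
DF(1y) = 9121/10000 ≈ 0.912100

step 1 [0.5y] zero: DF = P = 9611/10000 ≈ 0.961100
step 2 [1y] swap r/2=293/6244: DF=(1 − 293/6244·(0.961100))/(1+293/6244) = 9121/10000 ≈ 0.912100
step 3 [1.5y] swap r/2=1263/27469: DF=(1 − 1263/27469·(0.961100+0.912100))/(1+1263/27469) = 8737/10000 ≈ 0.873700
step 4 [2y] zero: DF = P = 413/500 ≈ 0.826000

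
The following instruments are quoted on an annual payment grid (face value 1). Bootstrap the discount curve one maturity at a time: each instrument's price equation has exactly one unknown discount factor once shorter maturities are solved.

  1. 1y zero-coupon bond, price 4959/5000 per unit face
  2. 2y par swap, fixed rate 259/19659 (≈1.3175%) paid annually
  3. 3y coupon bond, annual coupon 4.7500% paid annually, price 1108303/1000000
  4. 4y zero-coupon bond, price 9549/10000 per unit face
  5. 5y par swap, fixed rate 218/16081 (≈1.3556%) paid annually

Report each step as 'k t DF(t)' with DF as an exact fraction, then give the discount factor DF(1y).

1 1 4959/5000
2 2 9741/10000
3 3 9689/10000
4 4 9549/10000
5 5 4673/5000
DF(1y) = 4959/5000 ≈ 0.991800

step 1 [1y] zero: DF = P = 4959/5000 ≈ 0.991800
step 2 [2y] swap r/1=259/19659: DF=(1 − 259/19659·(0.991800))/(1+259/19659) = 9741/10000 ≈ 0.974100
step 3 [3y] bond c/1=19/400: DF=(1108303/1000000 − 19/400·(0.991800+0.974100))/(1+19/400) = 9689/10000 ≈ 0.968900
step 4 [4y] zero: DF = P = 9549/10000 ≈ 0.954900
step 5 [5y] swap r/1=218/16081: DF=(1 − 218/16081·(0.991800+0.974100+0.968900+0.954900))/(1+218/16081) = 4673/5000 ≈ 0.934600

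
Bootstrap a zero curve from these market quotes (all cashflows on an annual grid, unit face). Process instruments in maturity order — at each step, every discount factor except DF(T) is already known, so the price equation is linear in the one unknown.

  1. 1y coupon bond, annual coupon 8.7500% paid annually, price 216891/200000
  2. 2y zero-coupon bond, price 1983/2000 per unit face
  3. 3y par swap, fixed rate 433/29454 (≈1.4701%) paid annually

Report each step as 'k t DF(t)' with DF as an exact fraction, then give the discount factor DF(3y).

step 1 [1y] bond c/1=7/80: DF=(216891/200000 − 7/80·(0))/(1+7/80) = 2493/2500 ≈ 0.997200
step 2 [2y] zero: DF = P = 1983/2000 ≈ 0.991500
step 3 [3y] swap r/1=433/29454: DF=(1 − 433/29454·(0.997200+0.991500))/(1+433/29454) = 9567/10000 ≈ 0.956700

1 1 2493/2500
2 2 1983/2000
3 3 9567/10000
DF(3y) = 9567/10000 ≈ 0.956700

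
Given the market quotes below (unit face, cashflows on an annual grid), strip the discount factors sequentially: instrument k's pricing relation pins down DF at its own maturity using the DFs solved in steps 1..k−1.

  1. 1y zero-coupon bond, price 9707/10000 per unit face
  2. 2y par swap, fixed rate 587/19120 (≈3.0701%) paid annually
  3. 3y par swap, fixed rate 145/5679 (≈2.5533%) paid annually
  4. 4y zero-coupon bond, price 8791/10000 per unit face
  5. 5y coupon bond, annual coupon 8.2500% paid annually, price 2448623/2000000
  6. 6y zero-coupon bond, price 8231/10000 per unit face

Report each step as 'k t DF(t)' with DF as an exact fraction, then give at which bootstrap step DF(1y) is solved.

1 1 9707/10000
2 2 9413/10000
3 3 371/400
4 4 8791/10000
5 5 2119/2500
6 6 8231/10000
DF(1y) is solved at step 1

step 1 [1y] zero: DF = P = 9707/10000 ≈ 0.970700
step 2 [2y] swap r/1=587/19120: DF=(1 − 587/19120·(0.970700))/(1+587/19120) = 9413/10000 ≈ 0.941300
step 3 [3y] swap r/1=145/5679: DF=(1 − 145/5679·(0.970700+0.941300))/(1+145/5679) = 371/400 ≈ 0.927500
step 4 [4y] zero: DF = P = 8791/10000 ≈ 0.879100
step 5 [5y] bond c/1=33/400: DF=(2448623/2000000 − 33/400·(0.970700+0.941300+0.927500+0.879100))/(1+33/400) = 2119/2500 ≈ 0.847600
step 6 [6y] zero: DF = P = 8231/10000 ≈ 0.823100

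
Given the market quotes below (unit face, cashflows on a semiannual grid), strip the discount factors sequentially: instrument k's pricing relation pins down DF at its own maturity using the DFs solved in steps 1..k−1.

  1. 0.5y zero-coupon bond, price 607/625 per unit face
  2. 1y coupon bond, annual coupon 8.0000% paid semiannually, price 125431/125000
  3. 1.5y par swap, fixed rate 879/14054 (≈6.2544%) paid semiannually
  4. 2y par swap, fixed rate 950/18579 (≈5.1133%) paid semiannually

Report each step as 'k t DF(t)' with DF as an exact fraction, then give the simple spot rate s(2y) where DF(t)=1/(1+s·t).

1 1/2 607/625
2 1 371/400
3 3/2 9121/10000
4 2 181/200
s(2y) = (1/(181/200) − 1)/(2) = 19/362 ≈ 5.2486%

step 1 [0.5y] zero: DF = P = 607/625 ≈ 0.971200
step 2 [1y] bond c/2=1/25: DF=(125431/125000 − 1/25·(0.971200))/(1+1/25) = 371/400 ≈ 0.927500
step 3 [1.5y] swap r/2=879/28108: DF=(1 − 879/28108·(0.971200+0.927500))/(1+879/28108) = 9121/10000 ≈ 0.912100
step 4 [2y] swap r/2=475/18579: DF=(1 − 475/18579·(0.971200+0.927500+0.912100))/(1+475/18579) = 181/200 ≈ 0.905000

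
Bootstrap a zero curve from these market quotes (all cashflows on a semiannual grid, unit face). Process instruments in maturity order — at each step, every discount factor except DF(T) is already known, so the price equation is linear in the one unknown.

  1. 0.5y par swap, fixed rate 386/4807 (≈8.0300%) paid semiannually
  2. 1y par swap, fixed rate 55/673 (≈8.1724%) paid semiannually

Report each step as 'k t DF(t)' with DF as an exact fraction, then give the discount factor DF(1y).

1 1/2 4807/5000
2 1 923/1000
DF(1y) = 923/1000 ≈ 0.923000

step 1 [0.5y] swap r/2=193/4807: DF=(1 − 193/4807·(0))/(1+193/4807) = 4807/5000 ≈ 0.961400
step 2 [1y] swap r/2=55/1346: DF=(1 − 55/1346·(0.961400))/(1+55/1346) = 923/1000 ≈ 0.923000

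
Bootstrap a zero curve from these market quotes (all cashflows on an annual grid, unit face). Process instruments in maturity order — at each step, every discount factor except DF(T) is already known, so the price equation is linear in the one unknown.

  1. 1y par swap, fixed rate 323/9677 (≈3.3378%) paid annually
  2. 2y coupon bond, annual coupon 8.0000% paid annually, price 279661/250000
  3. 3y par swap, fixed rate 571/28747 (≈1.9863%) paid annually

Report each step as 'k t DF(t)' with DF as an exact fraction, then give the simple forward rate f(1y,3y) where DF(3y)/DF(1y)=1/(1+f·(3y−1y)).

step 1 [1y] swap r/1=323/9677: DF=(1 − 323/9677·(0))/(1+323/9677) = 9677/10000 ≈ 0.967700
step 2 [2y] bond c/1=2/25: DF=(279661/250000 − 2/25·(0.967700))/(1+2/25) = 9641/10000 ≈ 0.964100
step 3 [3y] swap r/1=571/28747: DF=(1 − 571/28747·(0.967700+0.964100))/(1+571/28747) = 9429/10000 ≈ 0.942900

1 1 9677/10000
2 2 9641/10000
3 3 9429/10000
f(1y,3y) = ((9677/10000)/(9429/10000) − 1)/(2) = 124/9429 ≈ 1.3151%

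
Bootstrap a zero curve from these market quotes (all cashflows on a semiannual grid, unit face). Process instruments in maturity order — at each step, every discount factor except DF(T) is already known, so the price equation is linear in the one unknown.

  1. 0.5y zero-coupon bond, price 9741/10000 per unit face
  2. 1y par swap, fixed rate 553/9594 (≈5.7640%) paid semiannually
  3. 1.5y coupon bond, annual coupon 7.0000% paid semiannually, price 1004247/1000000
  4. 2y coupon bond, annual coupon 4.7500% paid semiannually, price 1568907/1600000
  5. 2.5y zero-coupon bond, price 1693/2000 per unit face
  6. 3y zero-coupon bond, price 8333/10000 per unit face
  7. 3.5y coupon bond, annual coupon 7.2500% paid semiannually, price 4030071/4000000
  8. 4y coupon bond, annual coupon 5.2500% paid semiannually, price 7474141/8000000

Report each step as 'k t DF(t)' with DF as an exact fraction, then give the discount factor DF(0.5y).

step 1 [0.5y] zero: DF = P = 9741/10000 ≈ 0.974100
step 2 [1y] swap r/2=553/19188: DF=(1 − 553/19188·(0.974100))/(1+553/19188) = 9447/10000 ≈ 0.944700
step 3 [1.5y] bond c/2=7/200: DF=(1004247/1000000 − 7/200·(0.974100+0.944700))/(1+7/200) = 4527/5000 ≈ 0.905400
step 4 [2y] bond c/2=19/800: DF=(1568907/1600000 − 19/800·(0.974100+0.944700+0.905400))/(1+19/800) = 8923/10000 ≈ 0.892300
step 5 [2.5y] zero: DF = P = 1693/2000 ≈ 0.846500
step 6 [3y] zero: DF = P = 8333/10000 ≈ 0.833300
step 7 [3.5y] bond c/2=29/800: DF=(4030071/4000000 − 29/800·(0.974100+0.944700+0.905400+0.892300+0.846500+0.833300))/(1+29/800) = 1567/2000 ≈ 0.783500
step 8 [4y] bond c/2=21/800: DF=(7474141/8000000 − 21/800·(0.974100+0.944700+0.905400+0.892300+0.846500+0.833300+0.783500))/(1+21/800) = 7523/10000 ≈ 0.752300

1 1/2 9741/10000
2 1 9447/10000
3 3/2 4527/5000
4 2 8923/10000
5 5/2 1693/2000
6 3 8333/10000
7 7/2 1567/2000
8 4 7523/10000
DF(0.5y) = 9741/10000 ≈ 0.974100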